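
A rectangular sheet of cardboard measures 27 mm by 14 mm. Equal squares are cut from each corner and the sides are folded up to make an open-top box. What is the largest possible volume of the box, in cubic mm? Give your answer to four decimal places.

504.1946

With cut size x, the volume is V(x) = x(27 − 2x)(14 − 2x) for 0 < x < 7.
V'(x) = 12x^2 − 164x + 378. Setting V'(x) = 0 gives x ≈ 2.9353 (the root in (0, 7)).
V''(x) = 24x − 164 is negative there, so this is the maximum; V ≈ 504.1946.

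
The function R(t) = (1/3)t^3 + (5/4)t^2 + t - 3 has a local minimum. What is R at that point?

-155/48

R'(t) = t^2 + (5/2)t + 1 = 0 at t = -2, -1/2.
Second-derivative test with R''(t) = 2t + 5/2: R''(-2) = -3/2 < 0 ⇒ local maximum; R''(-1/2) = 3/2 > 0 ⇒ local minimum.
Thus R has its local minimum at t = -1/2, with value -155/48.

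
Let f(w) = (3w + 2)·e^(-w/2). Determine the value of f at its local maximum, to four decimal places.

3.0805

Differentiating with the product rule gives f'(w) = (-(3/2)w + 2)·e^(-w/2). Since e^(-w/2) > 0, the only critical point is w = 4/3.
f''(4/3) has the same sign as -3/2 < 0, so this is a local maximum.
f(4/3) = (6)·e^(-2/3) ≈ 3.0805.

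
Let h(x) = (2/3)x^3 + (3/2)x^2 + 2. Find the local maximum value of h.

25/8

Critical points: h'(x) = 2x^2 + 3x vanishes at x = -3/2, 0.
Second-derivative test with h''(x) = 4x + 3: h''(-3/2) = -3 < 0 ⇒ local maximum; h''(0) = 3 > 0 ⇒ local minimum.
Thus h has its local maximum at x = -3/2, with value 25/8.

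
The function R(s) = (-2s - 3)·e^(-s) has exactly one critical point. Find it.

Differentiating with the product rule gives R'(s) = (2s + 1)·e^(-s). Since e^(-s) > 0, the only critical point is s = -1/2.
R''(-1/2) has the same sign as 2 > 0, so this is a local minimum.
R(-1/2) = (-2)·e^(1/2) ≈ -3.2974.

-1/2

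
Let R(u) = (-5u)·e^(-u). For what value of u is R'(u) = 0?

1

Differentiating with the product rule gives R'(u) = (5u - 5)·e^(-u). Since e^(-u) > 0, the only critical point is u = 1.
R''(1) has the same sign as 5 > 0, so this is a local minimum.
R(1) = (-5)·e^(-1) ≈ -1.8394.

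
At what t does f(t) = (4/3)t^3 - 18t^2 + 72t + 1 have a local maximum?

3

f'(t) = 4t^2 - 36t + 72. Setting f'(t) = 0 gives t ∈ {3, 6}.
Since f''(t) = 8t - 36, we get f''(3) = -12 < 0 ⇒ local maximum; f''(6) = 12 > 0 ⇒ local minimum.
The local maximum is f(3) = 91.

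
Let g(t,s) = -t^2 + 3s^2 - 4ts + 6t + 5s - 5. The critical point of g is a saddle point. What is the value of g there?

∂g/∂t = -2t - 4s + 6 = 0 and ∂g/∂s = -4t + 6s + 5 = 0, so (t, s) = (2, 1/2).
The Hessian has g_{tt} = -2, g_{ss} = 6, g_{ts} = -4, giving D = -28 < 0, so the point is a saddle point.
g(2, 1/2) = 9/4.

9/4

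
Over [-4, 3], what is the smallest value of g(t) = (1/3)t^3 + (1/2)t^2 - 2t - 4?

g'(t) = t^2 + t - 2, which vanishes at t = -2 and t = 1.
Candidates: g(-4) = -28/3,  g(-2) = -2/3,  g(1) = -31/6,  g(3) = 7/2.
The minimum over the interval is -28/3, attained at t = -4.

-28/3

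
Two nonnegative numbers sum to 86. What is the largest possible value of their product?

With x + y = 86, the product is P(x) = x(86 − x).
P'(x) = 86 − 2x = 0 gives x = 43; P'' = −2 < 0, so this is the maximum.
P = 43·43 = 1849.

1849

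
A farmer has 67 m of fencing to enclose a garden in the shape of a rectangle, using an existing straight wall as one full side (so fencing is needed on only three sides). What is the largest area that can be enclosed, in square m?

4489/8

Let the sides perpendicular to the wall have length x and the parallel side y, so 2x + y = 67 and the area is A = xy = x(67 − 2x).
A'(x) = 67 − 4x = 0 gives x = 67/4, and A''(x) = −4 < 0 confirms a maximum.
Then y = 67 − 2·67/4 = 67/2 and A = 4489/8.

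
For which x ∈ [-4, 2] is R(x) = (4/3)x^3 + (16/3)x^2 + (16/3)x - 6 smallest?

-4

The derivative is 4x^2 + (32/3)x + 16/3, which vanishes at x = -2 and x = -2/3.
Evaluating at the critical points and endpoints: R(-4) = -82/3; R(-2) = -6; R(-2/3) = -614/81; R(2) = 110/3.
So the minimum is R(-4) = -82/3.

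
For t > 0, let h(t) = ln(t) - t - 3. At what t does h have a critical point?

1

h'(t) = 1/t − 1 = 0 gives t = 1.
h''(t) = -1/t², which is negative for t > 0, so this is a local maximum.
h(1) = 1·ln(1) - 1 - 3 ≈ -4.0000.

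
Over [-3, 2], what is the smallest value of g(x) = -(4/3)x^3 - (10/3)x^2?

The derivative is -4x^2 - (20/3)x, which vanishes at x = -5/3 and x = 0.
Compare values at every candidate in [-3, 2]: g(-3) = 6; g(-5/3) = -250/81; g(0) = 0; g(2) = -24.
So the minimum is g(2) = -24.

-24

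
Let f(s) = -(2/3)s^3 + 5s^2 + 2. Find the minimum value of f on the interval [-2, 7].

The derivative is -2s^2 + 10s, which vanishes at s = 0 and s = 5.
Evaluating at the critical points and endpoints: f(-2) = 82/3, f(0) = 2, f(5) = 131/3, f(7) = 55/3.
So the minimum is f(0) = 2.

2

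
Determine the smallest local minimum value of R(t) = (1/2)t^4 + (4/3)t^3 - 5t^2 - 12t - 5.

-91/3

Critical points: R'(t) = 2t^3 + 4t^2 - 10t - 12 vanishes at t = -3, -1, 2.
Since R''(t) = 6t^2 + 8t - 10, we get R''(-3) = 20 > 0 ⇒ local minimum; R''(-1) = -12 < 0 ⇒ local maximum; R''(2) = 30 > 0 ⇒ local minimum.
So the smallest local minimum value is R(2) = -91/3.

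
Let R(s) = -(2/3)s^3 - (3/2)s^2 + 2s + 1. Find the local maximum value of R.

R'(s) = -2s^2 - 3s + 2 = 0 at s = -2, 1/2.
R''(s) = -4s - 3. R''(-2) = 5 > 0 ⇒ local minimum; R''(1/2) = -5 < 0 ⇒ local maximum.
The local maximum is R(1/2) = 37/24.

37/24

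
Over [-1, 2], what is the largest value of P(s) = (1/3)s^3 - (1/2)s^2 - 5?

Differentiating, P'(s) = s^2 - s; which vanishes at s = 0 and s = 1.
Evaluating at the critical points and endpoints: P(-1) = -35/6, P(0) = -5, P(1) = -31/6, P(2) = -13/3.
The maximum over the interval is -13/3, attained at s = 2.

-13/3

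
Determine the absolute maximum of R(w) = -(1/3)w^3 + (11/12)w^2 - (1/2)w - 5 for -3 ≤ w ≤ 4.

55/4

R'(w) = -w^2 + (11/6)w - 1/2, which vanishes at w = 1/3 and w = 3/2.
Compare values at every candidate in [-3, 4]: R(-3) = 55/4, R(1/3) = -1645/324, R(3/2) = -77/16, R(4) = -41/3.
The maximum over the interval is 55/4, attained at w = -3.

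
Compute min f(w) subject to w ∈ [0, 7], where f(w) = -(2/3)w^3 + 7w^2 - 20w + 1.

The derivative is -2w^2 + 14w - 20, which vanishes at w = 2 and w = 5.
Compare values at every candidate in [0, 7]: f(0) = 1; f(2) = -49/3; f(5) = -22/3; f(7) = -74/3.
The minimum over the interval is -74/3, attained at w = 7.

-74/3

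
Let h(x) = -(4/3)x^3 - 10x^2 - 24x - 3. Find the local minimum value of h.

15

h'(x) = -4x^2 - 20x - 24. Setting h'(x) = 0 gives x ∈ {-3, -2}.
h''(x) = -8x - 20. h''(-3) = 4 > 0 ⇒ local minimum; h''(-2) = -4 < 0 ⇒ local maximum.
The local minimum is h(-3) = 15.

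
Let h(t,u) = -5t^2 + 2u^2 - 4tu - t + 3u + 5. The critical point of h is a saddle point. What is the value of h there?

225/56

∂h/∂t = -10t - 4u - 1 = 0 and ∂h/∂u = -4t + 4u + 3 = 0, so (t, u) = (1/7, -17/28).
The Hessian has h_{tt} = -10, h_{uu} = 4, h_{tu} = -4, giving D = -56 < 0, so the point is a saddle point.
h(1/7, -17/28) = 225/56.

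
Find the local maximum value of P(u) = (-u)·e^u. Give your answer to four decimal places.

By the product rule, P'(u) = (-u - 1)·e^u. Since e^u > 0, the only critical point is u = -1.
P''(-1) has the same sign as -1 < 0, so this is a local maximum.
P(-1) = (1)·e^(-1) ≈ 0.3679.

0.3679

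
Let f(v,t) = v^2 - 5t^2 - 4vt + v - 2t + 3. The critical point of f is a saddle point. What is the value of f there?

∂f/∂v = 2v - 4t + 1 = 0 and ∂f/∂t = -4v - 10t - 2 = 0, so (v, t) = (-1/2, 0).
The Hessian has f_{vv} = 2, f_{tt} = -10, f_{vt} = -4, giving D = -36 < 0, so the point is a saddle point.
f(-1/2, 0) = 11/4.

11/4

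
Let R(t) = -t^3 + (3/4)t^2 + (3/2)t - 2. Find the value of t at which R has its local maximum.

1

R'(t) = -3t^2 + (3/2)t + 3/2. Setting R'(t) = 0 gives t ∈ {-1/2, 1}.
Second-derivative test with R''(t) = -6t + 3/2: R''(-1/2) = 9/2 > 0 ⇒ local minimum; R''(1) = -9/2 < 0 ⇒ local maximum.
Thus R has its local maximum at t = 1, with value -3/4.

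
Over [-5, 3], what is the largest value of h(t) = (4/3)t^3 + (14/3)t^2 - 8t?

h'(t) = 4t^2 + (28/3)t - 8, which vanishes at t = -3 and t = 2/3.
Candidates: h(-5) = -10, h(-3) = 30, h(2/3) = -232/81, h(3) = 54.
Hence the absolute maximum is 54 at t = 3.

54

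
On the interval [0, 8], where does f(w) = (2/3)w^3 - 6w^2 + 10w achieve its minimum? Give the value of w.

5

The derivative is 2w^2 - 12w + 10, which vanishes at w = 1 and w = 5.
Candidates: f(0) = 0,  f(1) = 14/3,  f(5) = -50/3,  f(8) = 112/3.
The minimum over the interval is -50/3, attained at w = 5.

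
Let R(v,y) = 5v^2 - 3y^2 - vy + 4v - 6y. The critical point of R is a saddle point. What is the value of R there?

∂R/∂v = 10v - y + 4 = 0 and ∂R/∂y = -v - 6y - 6 = 0, so (v, y) = (-30/61, -56/61).
The Hessian has R_{vv} = 10, R_{yy} = -6, R_{vy} = -1, giving D = -61 < 0, so the point is a saddle point.
R(-30/61, -56/61) = 108/61.

108/61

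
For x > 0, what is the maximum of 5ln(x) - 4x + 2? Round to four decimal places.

-1.8843

R'(x) = 5/x − 4 = 0 gives x = 5/4.
R''(x) = -5/x², which is negative for x > 0, so this is a local maximum.
R(5/4) = 5·ln(5/4) - 5 + 2 ≈ -1.8843.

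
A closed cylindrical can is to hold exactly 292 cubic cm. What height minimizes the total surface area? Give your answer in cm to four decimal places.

With radius r and height h, πr²h = 292 so h = 292/(πr²), and S(r) = 2πr² + 2πrh = 2πr² + 2·292/r.
S'(r) = 4πr − 2·292/r² = 0 ⇒ r³ = 292/(2π), so r ≈ 3.5953 and h = 2r ≈ 7.1906.
S''(r) = 4π + 4·292/r³ > 0, so this is the minimum; S ≈ 243.6519.

7.1906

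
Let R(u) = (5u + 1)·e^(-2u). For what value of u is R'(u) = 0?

R'(u) = 5·e^(-2u) + (5u + 1)·(-2)·e^(-2u) = (-10u + 3)·e^(-2u). Since e^(-2u) > 0, the only critical point is u = 3/10.
R''(3/10) has the same sign as -10 < 0, so this is a local maximum.
R(3/10) = (5/2)·e^(-3/5) ≈ 1.3720.

3/10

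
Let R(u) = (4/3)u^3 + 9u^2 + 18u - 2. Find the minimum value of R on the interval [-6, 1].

R'(u) = 4u^2 + 18u + 18, which vanishes at u = -3 and u = -3/2.
Compare values at every candidate in [-6, 1]: R(-6) = -74, R(-3) = -11, R(-3/2) = -53/4, R(1) = 79/3.
Hence the absolute minimum is -74 at u = -6.

-74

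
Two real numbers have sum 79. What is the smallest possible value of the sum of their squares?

6241/2

With a + b = 79, a^2 + b^2 = a^2 + (79 − a)^2.
The derivative 2a − 2(79 − a) = 4a − 158 vanishes at a = 79/2; second derivative 4 > 0, a minimum.
The minimum is 2·(79/2)^2 = 6241/2.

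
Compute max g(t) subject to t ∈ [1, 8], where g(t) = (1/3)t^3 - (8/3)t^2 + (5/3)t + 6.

58/3

The derivative is t^2 - (16/3)t + 5/3, whose only zero in [1, 8] is t = 5.
Candidates: g(1) = 16/3,  g(5) = -32/3,  g(8) = 58/3.
The maximum over the interval is 58/3, attained at t = 8.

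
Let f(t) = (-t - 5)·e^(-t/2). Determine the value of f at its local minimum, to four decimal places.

By the product rule, f'(t) = ((1/2)t + 3/2)·e^(-t/2). Since e^(-t/2) > 0, the only critical point is t = -3.
f''(-3) has the same sign as 1/2 > 0, so this is a local minimum.
f(-3) = (-2)·e^(3/2) ≈ -8.9634.

-8.9634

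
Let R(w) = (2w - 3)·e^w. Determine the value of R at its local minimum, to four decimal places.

-3.2974

R'(w) = 2·e^w + (2w - 3)·1·e^w = (2w - 1)·e^w. Since e^w > 0, the only critical point is w = 1/2.
R''(1/2) has the same sign as 2 > 0, so this is a local minimum.
R(1/2) = (-2)·e^(1/2) ≈ -3.2974.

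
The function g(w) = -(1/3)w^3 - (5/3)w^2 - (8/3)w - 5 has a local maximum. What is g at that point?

Critical points: g'(w) = -w^2 - (10/3)w - 8/3 vanishes at w = -2, -4/3.
Second-derivative test with g''(w) = -2w - 10/3: g''(-2) = 2/3 > 0 ⇒ local minimum; g''(-4/3) = -2/3 < 0 ⇒ local maximum.
Thus g has its local maximum at w = -4/3, with value -293/81.

-293/81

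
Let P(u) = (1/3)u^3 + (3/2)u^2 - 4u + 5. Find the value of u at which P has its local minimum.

P'(u) = u^2 + 3u - 4. Setting P'(u) = 0 gives u ∈ {-4, 1}.
Second-derivative test with P''(u) = 2u + 3: P''(-4) = -5 < 0 ⇒ local maximum; P''(1) = 5 > 0 ⇒ local minimum.
So the local minimum value is P(1) = 17/6.

1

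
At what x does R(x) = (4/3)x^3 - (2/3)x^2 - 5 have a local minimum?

R'(x) = 4x^2 - (4/3)x = 0 at x = 0, 1/3.
Second-derivative test with R''(x) = 8x - 4/3: R''(0) = -4/3 < 0 ⇒ local maximum; R''(1/3) = 4/3 > 0 ⇒ local minimum.
Thus R has its local minimum at x = 1/3, with value -407/81.

1/3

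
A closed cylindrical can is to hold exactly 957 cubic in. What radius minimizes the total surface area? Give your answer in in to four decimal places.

With radius r and height h, πr²h = 957 so h = 957/(πr²), and S(r) = 2πr² + 2πrh = 2πr² + 2·957/r.
S'(r) = 4πr − 2·957/r² = 0 ⇒ r³ = 957/(2π), so r ≈ 5.3404 and h = 2r ≈ 10.6809.
S''(r) = 4π + 4·957/r³ > 0, so this is the minimum; S ≈ 537.5958.

5.3404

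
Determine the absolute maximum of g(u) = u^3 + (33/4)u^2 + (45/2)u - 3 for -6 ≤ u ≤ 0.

Differentiating, g'(u) = 3u^2 + (33/2)u + 45/2; which vanishes at u = -3 and u = -5/2.
Compare values at every candidate in [-6, 0]: g(-6) = -57, g(-3) = -93/4, g(-5/2) = -373/16, g(0) = -3.
Hence the absolute maximum is -3 at u = 0.

-3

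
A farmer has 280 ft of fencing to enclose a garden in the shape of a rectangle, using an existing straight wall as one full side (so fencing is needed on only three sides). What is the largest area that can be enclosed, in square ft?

9800

Let the sides perpendicular to the wall have length x and the parallel side y, so 2x + y = 280 and the area is A = xy = x(280 − 2x).
A'(x) = 280 − 4x = 0 gives x = 70, and A''(x) = −4 < 0 confirms a maximum.
Then y = 280 − 2·70 = 140 and A = 9800.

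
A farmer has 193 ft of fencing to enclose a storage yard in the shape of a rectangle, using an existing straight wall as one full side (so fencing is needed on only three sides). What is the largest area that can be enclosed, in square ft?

37249/8

Let the sides perpendicular to the wall have length x and the parallel side y, so 2x + y = 193 and the area is A = xy = x(193 − 2x).
A'(x) = 193 − 4x = 0 gives x = 193/4, and A''(x) = −4 < 0 confirms a maximum.
Then y = 193 − 2·193/4 = 193/2 and A = 37249/8.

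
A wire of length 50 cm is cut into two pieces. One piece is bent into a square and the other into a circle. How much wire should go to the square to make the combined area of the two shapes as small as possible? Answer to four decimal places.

28.0050

Let x be the length used for the square. Square side x/4; circle radius (50−x)/(2π).
A(x) = (x/4)² + π·((50−x)/(2π))² = x²/16 + (50−x)²/(4π) for 0 ≤ x ≤ 50. A'(x) = x/8 − (50−x)/(2π) = 0 gives x = 4·50/(π+4) ≈ 28.0050.
A'' = 1/8 + 1/(2π) > 0, so this gives the minimum combined area; x ≈ 28.0050 cm to the square.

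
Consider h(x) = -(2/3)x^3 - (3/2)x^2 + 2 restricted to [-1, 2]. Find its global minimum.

h'(x) = -2x^2 - 3x, whose only zero in [-1, 2] is x = 0.
Evaluating at the critical points and endpoints: h(-1) = 7/6,  h(0) = 2,  h(2) = -28/3.
The minimum over the interval is -28/3, attained at x = 2.

-28/3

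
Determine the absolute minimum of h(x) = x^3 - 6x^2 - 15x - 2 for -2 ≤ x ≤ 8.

Differentiating, h'(x) = 3x^2 - 12x - 15; which vanishes at x = -1 and x = 5.
Compare values at every candidate in [-2, 8]: h(-2) = -4, h(-1) = 6, h(5) = -102, h(8) = 6.
Hence the absolute minimum is -102 at x = 5.

-102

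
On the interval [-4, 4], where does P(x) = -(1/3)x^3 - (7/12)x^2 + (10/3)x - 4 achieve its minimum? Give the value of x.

4

Differentiating, P'(x) = -x^2 - (7/6)x + 10/3; which vanishes at x = -5/2 and x = 4/3.
Compare values at every candidate in [-4, 4]: P(-4) = -16/3,  P(-5/2) = -517/48,  P(4/3) = -112/81,  P(4) = -64/3.
Hence the absolute minimum is -64/3 at x = 4.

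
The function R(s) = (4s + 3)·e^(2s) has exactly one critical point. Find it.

-5/4

R'(s) = 4·e^(2s) + (4s + 3)·2·e^(2s) = (8s + 10)·e^(2s). Since e^(2s) > 0, the only critical point is s = -5/4.
R''(-5/4) has the same sign as 8 > 0, so this is a local minimum.
R(-5/4) = (-2)·e^(-5/2) ≈ -0.1642.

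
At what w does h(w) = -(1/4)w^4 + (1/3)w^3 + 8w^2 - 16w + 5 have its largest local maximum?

h'(w) = -w^3 + w^2 + 16w - 16. Setting h'(w) = 0 gives w ∈ {-4, 1, 4}.
Since h''(w) = -3w^2 + 2w + 16, we get h''(-4) = -40 < 0 ⇒ local maximum; h''(1) = 15 > 0 ⇒ local minimum; h''(4) = -24 < 0 ⇒ local maximum.
Thus h has its largest local maximum at w = -4, with value 335/3.

-4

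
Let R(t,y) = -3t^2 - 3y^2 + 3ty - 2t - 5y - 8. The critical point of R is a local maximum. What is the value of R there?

∂R/∂t = -6t + 3y - 2 = 0 and ∂R/∂y = 3t - 6y - 5 = 0, so (t, y) = (-1, -4/3).
The Hessian has R_{tt} = -6, R_{yy} = -6, R_{ty} = 3, giving D = 27 > 0 with R_{tt} < 0, so the point is a local maximum.
R(-1, -4/3) = -11/3.

-11/3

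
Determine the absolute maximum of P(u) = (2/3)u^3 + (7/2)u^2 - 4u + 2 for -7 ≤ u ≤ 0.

Differentiating, P'(u) = 2u^2 + 7u - 4; whose only zero in [-7, 0] is u = -4.
Compare values at every candidate in [-7, 0]: P(-7) = -163/6,  P(-4) = 94/3,  P(0) = 2.
The maximum over the interval is 94/3, attained at u = -4.

94/3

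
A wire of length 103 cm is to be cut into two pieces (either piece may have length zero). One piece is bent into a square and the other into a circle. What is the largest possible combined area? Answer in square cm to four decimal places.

844.2374

Let x be the length used for the square. Square side x/4; circle radius (103−x)/(2π).
A(x) = (x/4)² + π·((103−x)/(2π))² = x²/16 + (103−x)²/(4π) for 0 ≤ x ≤ 103. A'(x) = x/8 − (103−x)/(2π) = 0 gives x = 4·103/(π+4) ≈ 57.6902.
A'' > 0, so the interior critical point is a minimum; the maximum is at an endpoint. A(0) = 844.2374 and A(103) = 663.0625, so the largest area is 844.2374.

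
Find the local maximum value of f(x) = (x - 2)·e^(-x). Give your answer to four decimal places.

By the product rule, f'(x) = (-x + 3)·e^(-x). Since e^(-x) > 0, the only critical point is x = 3.
f''(3) has the same sign as -1 < 0, so this is a local maximum.
f(3) = (1)·e^(-3) ≈ 0.0498.

0.0498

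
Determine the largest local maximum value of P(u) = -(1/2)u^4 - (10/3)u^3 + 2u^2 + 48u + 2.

P'(u) = -2u^3 - 10u^2 + 4u + 48. Setting P'(u) = 0 gives u ∈ {-4, -3, 2}.
Since P''(u) = -6u^2 - 20u + 4, we get P''(-4) = -12 < 0 ⇒ local maximum; P''(-3) = 10 > 0 ⇒ local minimum; P''(2) = -60 < 0 ⇒ local maximum.
So the largest local maximum value is P(2) = 214/3.

214/3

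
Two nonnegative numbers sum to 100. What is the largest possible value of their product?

With x + y = 100, the product is P(x) = x(100 − x).
P'(x) = 100 − 2x = 0 gives x = 50; P'' = −2 < 0, so this is the maximum.
P = 50·50 = 2500.

2500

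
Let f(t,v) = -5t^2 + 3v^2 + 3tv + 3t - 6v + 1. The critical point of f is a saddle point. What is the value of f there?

∂f/∂t = -10t + 3v + 3 = 0 and ∂f/∂v = 3t + 6v - 6 = 0, so (t, v) = (12/23, 17/23).
The Hessian has f_{tt} = -10, f_{vv} = 6, f_{tv} = 3, giving D = -69 < 0, so the point is a saddle point.
f(12/23, 17/23) = -10/23.

-10/23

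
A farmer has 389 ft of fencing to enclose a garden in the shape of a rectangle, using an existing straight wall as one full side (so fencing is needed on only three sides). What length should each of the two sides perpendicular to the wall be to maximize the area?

389/4

Let the sides perpendicular to the wall have length x and the parallel side y, so 2x + y = 389 and the area is A = xy = x(389 − 2x).
A'(x) = 389 − 4x = 0 gives x = 389/4, and A''(x) = −4 < 0 confirms a maximum.
Then y = 389 − 2·389/4 = 389/2 and A = 151321/8.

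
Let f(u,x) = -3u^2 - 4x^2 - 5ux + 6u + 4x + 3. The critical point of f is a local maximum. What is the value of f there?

141/23

∂f/∂u = -6u - 5x + 6 = 0 and ∂f/∂x = -5u - 8x + 4 = 0, so (u, x) = (28/23, -6/23).
The Hessian has f_{uu} = -6, f_{xx} = -8, f_{ux} = -5, giving D = 23 > 0 with f_{uu} < 0, so the point is a local maximum.
f(28/23, -6/23) = 141/23.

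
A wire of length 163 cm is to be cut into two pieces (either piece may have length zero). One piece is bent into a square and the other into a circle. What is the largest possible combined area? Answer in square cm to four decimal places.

2114.2938

Let x be the length used for the square. Square side x/4; circle radius (163−x)/(2π).
A(x) = (x/4)² + π·((163−x)/(2π))² = x²/16 + (163−x)²/(4π) for 0 ≤ x ≤ 163. A'(x) = x/8 − (163−x)/(2π) = 0 gives x = 4·163/(π+4) ≈ 91.2962.
A'' > 0, so the interior critical point is a minimum; the maximum is at an endpoint. A(0) = 2114.2938 and A(163) = 1660.5625, so the largest area is 2114.2938.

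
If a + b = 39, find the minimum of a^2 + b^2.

1521/2

With a + b = 39, a^2 + b^2 = a^2 + (39 − a)^2.
The derivative 2a − 2(39 − a) = 4a − 78 vanishes at a = 39/2; second derivative 4 > 0, a minimum.
The minimum is 2·(39/2)^2 = 1521/2.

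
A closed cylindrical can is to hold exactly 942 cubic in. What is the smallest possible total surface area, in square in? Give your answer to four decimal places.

With radius r and height h, πr²h = 942 so h = 942/(πr²), and S(r) = 2πr² + 2πrh = 2πr² + 2·942/r.
S'(r) = 4πr − 2·942/r² = 0 ⇒ r³ = 942/(2π), so r ≈ 5.3124 and h = 2r ≈ 10.6248.
S''(r) = 4π + 4·942/r³ > 0, so this is the minimum; S ≈ 531.9635.

531.9635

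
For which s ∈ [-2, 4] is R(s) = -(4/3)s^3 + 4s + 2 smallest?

4

Differentiating, R'(s) = -4s^2 + 4; which vanishes at s = -1 and s = 1.
Compare values at every candidate in [-2, 4]: R(-2) = 14/3,  R(-1) = -2/3,  R(1) = 14/3,  R(4) = -202/3.
The minimum over the interval is -202/3, attained at s = 4.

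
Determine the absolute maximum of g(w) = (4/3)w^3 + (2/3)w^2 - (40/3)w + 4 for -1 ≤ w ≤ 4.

140/3

Differentiating, g'(w) = 4w^2 + (4/3)w - 40/3; whose only zero in [-1, 4] is w = 5/3.
Compare values at every candidate in [-1, 4]: g(-1) = 50/3; g(5/3) = -826/81; g(4) = 140/3.
The maximum over the interval is 140/3, attained at w = 4.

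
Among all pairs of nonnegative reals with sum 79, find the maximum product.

With x + y = 79, the product is P(x) = x(79 − x).
P'(x) = 79 − 2x = 0 gives x = 79/2; P'' = −2 < 0, so this is the maximum.
P = 79/2·79/2 = 6241/4.

6241/4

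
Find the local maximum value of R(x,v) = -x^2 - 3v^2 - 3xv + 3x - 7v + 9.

166/3

∂R/∂x = -2x - 3v + 3 = 0 and ∂R/∂v = -3x - 6v - 7 = 0, so (x, v) = (13, -23/3).
The Hessian has R_{xx} = -2, R_{vv} = -6, R_{xv} = -3, giving D = 3 > 0 with R_{xx} < 0, so the point is a local maximum.
R(13, -23/3) = 166/3.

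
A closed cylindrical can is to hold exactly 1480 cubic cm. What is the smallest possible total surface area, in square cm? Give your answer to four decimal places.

718.9340

With radius r and height h, πr²h = 1480 so h = 1480/(πr²), and S(r) = 2πr² + 2πrh = 2πr² + 2·1480/r.
S'(r) = 4πr − 2·1480/r² = 0 ⇒ r³ = 1480/(2π), so r ≈ 6.1758 and h = 2r ≈ 12.3516.
S''(r) = 4π + 4·1480/r³ > 0, so this is the minimum; S ≈ 718.9340.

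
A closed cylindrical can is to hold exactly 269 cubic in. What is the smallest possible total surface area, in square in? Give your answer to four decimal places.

230.6833

With radius r and height h, πr²h = 269 so h = 269/(πr²), and S(r) = 2πr² + 2πrh = 2πr² + 2·269/r.
S'(r) = 4πr − 2·269/r² = 0 ⇒ r³ = 269/(2π), so r ≈ 3.4983 and h = 2r ≈ 6.9966.
S''(r) = 4π + 4·269/r³ > 0, so this is the minimum; S ≈ 230.6833.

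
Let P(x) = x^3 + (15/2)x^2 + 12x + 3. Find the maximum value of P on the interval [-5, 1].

Differentiating, P'(x) = 3x^2 + 15x + 12; which vanishes at x = -4 and x = -1.
Candidates: P(-5) = 11/2,  P(-4) = 11,  P(-1) = -5/2,  P(1) = 47/2.
So the maximum is P(1) = 47/2.

47/2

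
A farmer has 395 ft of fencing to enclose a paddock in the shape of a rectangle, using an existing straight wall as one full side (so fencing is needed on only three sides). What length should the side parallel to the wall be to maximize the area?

Let the sides perpendicular to the wall have length x and the parallel side y, so 2x + y = 395 and the area is A = xy = x(395 − 2x).
A'(x) = 395 − 4x = 0 gives x = 395/4, and A''(x) = −4 < 0 confirms a maximum.
Then y = 395 − 2·395/4 = 395/2 and A = 156025/8.

395/2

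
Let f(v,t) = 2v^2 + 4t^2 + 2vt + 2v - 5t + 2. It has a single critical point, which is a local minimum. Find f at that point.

-15/14

∂f/∂v = 4v + 2t + 2 = 0 and ∂f/∂t = 2v + 8t - 5 = 0, so (v, t) = (-13/14, 6/7).
The Hessian has f_{vv} = 4, f_{tt} = 8, f_{vt} = 2, giving D = 28 > 0 with f_{vv} > 0, so the point is a local minimum.
f(-13/14, 6/7) = -15/14.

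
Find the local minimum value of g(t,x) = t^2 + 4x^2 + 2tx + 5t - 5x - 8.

-271/12

∂g/∂t = 2t + 2x + 5 = 0 and ∂g/∂x = 2t + 8x - 5 = 0, so (t, x) = (-25/6, 5/3).
The Hessian has g_{tt} = 2, g_{xx} = 8, g_{tx} = 2, giving D = 12 > 0 with g_{tt} > 0, so the point is a local minimum.
g(-25/6, 5/3) = -271/12.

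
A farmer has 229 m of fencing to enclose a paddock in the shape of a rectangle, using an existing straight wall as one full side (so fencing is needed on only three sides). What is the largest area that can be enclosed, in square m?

52441/8

Let the sides perpendicular to the wall have length x and the parallel side y, so 2x + y = 229 and the area is A = xy = x(229 − 2x).
A'(x) = 229 − 4x = 0 gives x = 229/4, and A''(x) = −4 < 0 confirms a maximum.
Then y = 229 − 2·229/4 = 229/2 and A = 52441/8.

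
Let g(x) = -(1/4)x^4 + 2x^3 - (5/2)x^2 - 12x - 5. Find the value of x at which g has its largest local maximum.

Critical points: g'(x) = -x^3 + 6x^2 - 5x - 12 vanishes at x = -1, 3, 4.
g''(x) = -3x^2 + 12x - 5. g''(-1) = -20 < 0 ⇒ local maximum; g''(3) = 4 > 0 ⇒ local minimum; g''(4) = -5 < 0 ⇒ local maximum.
The largest local maximum is g(-1) = 9/4.

-1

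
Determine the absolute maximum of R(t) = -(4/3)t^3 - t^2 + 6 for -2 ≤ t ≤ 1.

38/3

R'(t) = -4t^2 - 2t, which vanishes at t = -1/2 and t = 0.
Evaluating at the critical points and endpoints: R(-2) = 38/3, R(-1/2) = 71/12, R(0) = 6, R(1) = 11/3.
Hence the absolute maximum is 38/3 at t = -2.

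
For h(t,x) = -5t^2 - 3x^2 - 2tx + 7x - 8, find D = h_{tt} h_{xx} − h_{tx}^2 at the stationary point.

∂h/∂t = -10t - 2x = 0 and ∂h/∂x = -2t - 6x + 7 = 0, so (t, x) = (-1/4, 5/4).
The Hessian has h_{tt} = -10, h_{xx} = -6, h_{tx} = -2, giving D = 56 > 0 with h_{tt} < 0, so the point is a local maximum.
D = (-10)·(-6) − (-2)^2 = 56.

56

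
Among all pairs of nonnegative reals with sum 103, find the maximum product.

With x + y = 103, the product is P(x) = x(103 − x).
P'(x) = 103 − 2x = 0 gives x = 103/2; P'' = −2 < 0, so this is the maximum.
P = 103/2·103/2 = 10609/4.

10609/4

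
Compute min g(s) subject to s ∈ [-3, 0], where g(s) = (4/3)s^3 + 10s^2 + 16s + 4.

-10/3

Differentiating, g'(s) = 4s^2 + 20s + 16; whose only zero in [-3, 0] is s = -1.
Compare values at every candidate in [-3, 0]: g(-3) = 10; g(-1) = -10/3; g(0) = 4.
Hence the absolute minimum is -10/3 at s = -1.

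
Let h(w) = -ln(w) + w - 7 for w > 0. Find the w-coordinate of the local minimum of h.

1

h'(w) = -1/w + 1 = 0 gives w = 1.
h''(w) = 1/w², which is positive for w > 0, so this is a local minimum.
h(1) = -1·ln(1) + 1 - 7 ≈ -6.0000.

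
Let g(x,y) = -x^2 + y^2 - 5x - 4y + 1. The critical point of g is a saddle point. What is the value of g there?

∂g/∂x = -2x - 5 = 0 and ∂g/∂y = 2y - 4 = 0, so (x, y) = (-5/2, 2).
The Hessian has g_{xx} = -2, g_{yy} = 2, g_{xy} = 0, giving D = -4 < 0, so the point is a saddle point.
g(-5/2, 2) = 13/4.

13/4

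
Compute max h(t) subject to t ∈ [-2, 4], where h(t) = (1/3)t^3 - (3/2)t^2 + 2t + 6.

h'(t) = t^2 - 3t + 2, which vanishes at t = 1 and t = 2.
Compare values at every candidate in [-2, 4]: h(-2) = -20/3; h(1) = 41/6; h(2) = 20/3; h(4) = 34/3.
Hence the absolute maximum is 34/3 at t = 4.

34/3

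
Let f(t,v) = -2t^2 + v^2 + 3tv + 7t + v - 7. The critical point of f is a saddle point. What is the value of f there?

-93/17

∂f/∂t = -4t + 3v + 7 = 0 and ∂f/∂v = 3t + 2v + 1 = 0, so (t, v) = (11/17, -25/17).
The Hessian has f_{tt} = -4, f_{vv} = 2, f_{tv} = 3, giving D = -17 < 0, so the point is a saddle point.
f(11/17, -25/17) = -93/17.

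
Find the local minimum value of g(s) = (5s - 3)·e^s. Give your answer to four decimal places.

By the product rule, g'(s) = (5s + 2)·e^s. Since e^s > 0, the only critical point is s = -2/5.
g''(-2/5) has the same sign as 5 > 0, so this is a local minimum.
g(-2/5) = (-5)·e^(-2/5) ≈ -3.3516.

-3.3516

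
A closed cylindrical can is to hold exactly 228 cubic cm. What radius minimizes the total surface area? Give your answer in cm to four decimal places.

With radius r and height h, πr²h = 228 so h = 228/(πr²), and S(r) = 2πr² + 2πrh = 2πr² + 2·228/r.
S'(r) = 4πr − 2·228/r² = 0 ⇒ r³ = 228/(2π), so r ≈ 3.3107 and h = 2r ≈ 6.6214.
S''(r) = 4π + 4·228/r³ > 0, so this is the minimum; S ≈ 206.6035.

3.3107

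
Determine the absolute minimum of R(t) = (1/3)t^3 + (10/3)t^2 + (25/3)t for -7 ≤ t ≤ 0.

R'(t) = t^2 + (20/3)t + 25/3, which vanishes at t = -5 and t = -5/3.
Evaluating at the critical points and endpoints: R(-7) = -28/3; R(-5) = 0; R(-5/3) = -500/81; R(0) = 0.
So the minimum is R(-7) = -28/3.

-28/3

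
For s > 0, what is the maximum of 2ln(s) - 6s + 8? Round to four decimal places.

3.8028

g'(s) = 2/s − 6 = 0 gives s = 1/3.
g''(s) = -2/s², which is negative for s > 0, so this is a local maximum.
g(1/3) = 2·ln(1/3) - 2 + 8 ≈ 3.8028.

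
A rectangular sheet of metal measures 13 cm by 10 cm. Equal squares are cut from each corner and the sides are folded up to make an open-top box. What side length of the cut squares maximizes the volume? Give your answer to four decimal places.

1.8684

With cut size x, the volume is V(x) = x(13 − 2x)(10 − 2x) for 0 < x < 5.
V'(x) = 12x^2 − 92x + 130. Setting V'(x) = 0 gives x ≈ 1.8684 (the root in (0, 5)).
V''(x) = 24x − 92 is negative there, so this is the maximum; V ≈ 108.3995.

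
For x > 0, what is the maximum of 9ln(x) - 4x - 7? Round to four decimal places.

g'(x) = 9/x − 4 = 0 gives x = 9/4.
g''(x) = -9/x², which is negative for x > 0, so this is a local maximum.
g(9/4) = 9·ln(9/4) - 9 - 7 ≈ -8.7016.

-8.7016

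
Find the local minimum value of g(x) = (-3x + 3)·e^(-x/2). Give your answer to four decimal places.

-1.3388

g'(x) = (-3)·e^(-x/2) + (-3x + 3)·(-1/2)·e^(-x/2) = ((3/2)x - 9/2)·e^(-x/2). Since e^(-x/2) > 0, the only critical point is x = 3.
g''(3) has the same sign as 3/2 > 0, so this is a local minimum.
g(3) = (-6)·e^(-3/2) ≈ -1.3388.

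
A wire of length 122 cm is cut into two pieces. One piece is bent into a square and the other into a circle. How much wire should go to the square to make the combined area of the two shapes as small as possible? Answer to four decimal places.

68.3321

Let x be the length used for the square. Square side x/4; circle radius (122−x)/(2π).
A(x) = (x/4)² + π·((122−x)/(2π))² = x²/16 + (122−x)²/(4π) for 0 ≤ x ≤ 122. A'(x) = x/8 − (122−x)/(2π) = 0 gives x = 4·122/(π+4) ≈ 68.3321.
A'' = 1/8 + 1/(2π) > 0, so this gives the minimum combined area; x ≈ 68.3321 cm to the square.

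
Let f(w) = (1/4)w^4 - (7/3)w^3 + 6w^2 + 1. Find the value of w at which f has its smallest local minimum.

0

f'(w) = w^3 - 7w^2 + 12w. Setting f'(w) = 0 gives w ∈ {0, 3, 4}.
f''(w) = 3w^2 - 14w + 12. f''(0) = 12 > 0 ⇒ local minimum; f''(3) = -3 < 0 ⇒ local maximum; f''(4) = 4 > 0 ⇒ local minimum.
So the smallest local minimum value is f(0) = 1.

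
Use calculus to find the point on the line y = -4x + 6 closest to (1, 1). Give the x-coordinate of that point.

Minimize D(x)^2 = (x - 1)^2 + (-4x + 5)^2.
d/dx[D^2] = 2(x - 1) + 2·(-4)·(-4x + 5) = 0 ⇒ x = 21/17.
Then y = 18/17 and the distance is √(1/17) ≈ 0.2425.

21/17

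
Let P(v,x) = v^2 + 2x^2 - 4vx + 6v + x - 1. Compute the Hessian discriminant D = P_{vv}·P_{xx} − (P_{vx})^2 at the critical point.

-8

∂P/∂v = 2v - 4x + 6 = 0 and ∂P/∂x = -4v + 4x + 1 = 0, so (v, x) = (7/2, 13/4).
The Hessian has P_{vv} = 2, P_{xx} = 4, P_{vx} = -4, giving D = -8 < 0, so the point is a saddle point.
D = (2)·(4) − (-4)^2 = -8.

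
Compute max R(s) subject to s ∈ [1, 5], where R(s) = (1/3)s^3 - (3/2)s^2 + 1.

Differentiating, R'(s) = s^2 - 3s; whose only zero in [1, 5] is s = 3.
Compare values at every candidate in [1, 5]: R(1) = -1/6; R(3) = -7/2; R(5) = 31/6.
So the maximum is R(5) = 31/6.

31/6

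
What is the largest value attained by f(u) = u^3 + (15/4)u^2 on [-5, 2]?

23

Differentiating, f'(u) = 3u^2 + (15/2)u; which vanishes at u = -5/2 and u = 0.
Compare values at every candidate in [-5, 2]: f(-5) = -125/4, f(-5/2) = 125/16, f(0) = 0, f(2) = 23.
Hence the absolute maximum is 23 at u = 2.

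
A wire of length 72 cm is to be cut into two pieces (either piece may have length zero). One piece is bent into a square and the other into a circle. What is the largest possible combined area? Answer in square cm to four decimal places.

412.5296

Let x be the length used for the square. Square side x/4; circle radius (72−x)/(2π).
A(x) = (x/4)² + π·((72−x)/(2π))² = x²/16 + (72−x)²/(4π) for 0 ≤ x ≤ 72. A'(x) = x/8 − (72−x)/(2π) = 0 gives x = 4·72/(π+4) ≈ 40.3271.
A'' > 0, so the interior critical point is a minimum; the maximum is at an endpoint. A(0) = 412.5296 and A(72) = 324.0000, so the largest area is 412.5296.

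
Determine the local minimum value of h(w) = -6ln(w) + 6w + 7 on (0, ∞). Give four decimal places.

h'(w) = -6/w + 6 = 0 gives w = 1.
h''(w) = 6/w², which is positive for w > 0, so this is a local minimum.
h(1) = -6·ln(1) + 6 + 7 ≈ 13.0000.

13.0000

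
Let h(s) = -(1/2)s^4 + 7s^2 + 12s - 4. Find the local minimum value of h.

-19/2

Critical points: h'(s) = -2s^3 + 14s + 12 vanishes at s = -2, -1, 3.
Since h''(s) = -6s^2 + 14, we get h''(-2) = -10 < 0 ⇒ local maximum; h''(-1) = 8 > 0 ⇒ local minimum; h''(3) = -40 < 0 ⇒ local maximum.
So the local minimum value is h(-1) = -19/2.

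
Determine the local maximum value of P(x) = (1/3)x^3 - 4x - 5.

1/3

Critical points: P'(x) = x^2 - 4 vanishes at x = -2, 2.
Second-derivative test with P''(x) = 2x: P''(-2) = -4 < 0 ⇒ local maximum; P''(2) = 4 > 0 ⇒ local minimum.
Thus P has its local maximum at x = -2, with value 1/3.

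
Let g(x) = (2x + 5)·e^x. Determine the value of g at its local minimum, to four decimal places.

Differentiating with the product rule gives g'(x) = (2x + 7)·e^x. Since e^x > 0, the only critical point is x = -7/2.
g''(-7/2) has the same sign as 2 > 0, so this is a local minimum.
g(-7/2) = (-2)·e^(-7/2) ≈ -0.0604.

-0.0604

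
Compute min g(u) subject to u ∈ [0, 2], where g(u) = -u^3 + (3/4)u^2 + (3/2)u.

-2

The derivative is -3u^2 + (3/2)u + 3/2, whose only zero in [0, 2] is u = 1.
Compare values at every candidate in [0, 2]: g(0) = 0; g(1) = 5/4; g(2) = -2.
The minimum over the interval is -2, attained at u = 2.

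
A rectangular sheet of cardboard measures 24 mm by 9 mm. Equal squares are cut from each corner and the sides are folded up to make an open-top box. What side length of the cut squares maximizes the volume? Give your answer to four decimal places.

2.0000

With cut size x, the volume is V(x) = x(24 − 2x)(9 − 2x) for 0 < x < 4.5.
V'(x) = 12x^2 − 132x + 216. Setting V'(x) = 0 gives x ≈ 2.0000 (the root in (0, 4.5)).
V''(x) = 24x − 132 is negative there, so this is the maximum; V ≈ 200.0000.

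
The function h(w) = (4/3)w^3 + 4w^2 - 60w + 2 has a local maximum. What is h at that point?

706/3

Critical points: h'(w) = 4w^2 + 8w - 60 vanishes at w = -5, 3.
Since h''(w) = 8w + 8, we get h''(-5) = -32 < 0 ⇒ local maximum; h''(3) = 32 > 0 ⇒ local minimum.
Thus h has its local maximum at w = -5, with value 706/3.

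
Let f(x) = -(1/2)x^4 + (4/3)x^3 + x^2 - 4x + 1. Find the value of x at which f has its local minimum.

f'(x) = -2x^3 + 4x^2 + 2x - 4 = 0 at x = -1, 1, 2.
Second-derivative test with f''(x) = -6x^2 + 8x + 2: f''(-1) = -12 < 0 ⇒ local maximum; f''(1) = 4 > 0 ⇒ local minimum; f''(2) = -6 < 0 ⇒ local maximum.
The local minimum is f(1) = -7/6.

1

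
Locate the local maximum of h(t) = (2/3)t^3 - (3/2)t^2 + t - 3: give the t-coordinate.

1/2

Critical points: h'(t) = 2t^2 - 3t + 1 vanishes at t = 1/2, 1.
Second-derivative test with h''(t) = 4t - 3: h''(1/2) = -1 < 0 ⇒ local maximum; h''(1) = 1 > 0 ⇒ local minimum.
So the local maximum value is h(1/2) = -67/24.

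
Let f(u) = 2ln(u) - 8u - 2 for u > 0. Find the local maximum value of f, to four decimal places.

f'(u) = 2/u − 8 = 0 gives u = 1/4.
f''(u) = -2/u², which is negative for u > 0, so this is a local maximum.
f(1/4) = 2·ln(1/4) - 2 - 2 ≈ -6.7726.

-6.7726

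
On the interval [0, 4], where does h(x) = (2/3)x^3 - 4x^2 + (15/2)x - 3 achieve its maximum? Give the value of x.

4

Differentiating, h'(x) = 2x^2 - 8x + 15/2; which vanishes at x = 3/2 and x = 5/2.
Evaluating at the critical points and endpoints: h(0) = -3; h(3/2) = 3/2; h(5/2) = 7/6; h(4) = 17/3.
Hence the absolute maximum is 17/3 at x = 4.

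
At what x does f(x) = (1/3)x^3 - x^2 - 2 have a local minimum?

2

f'(x) = x^2 - 2x = 0 at x = 0, 2.
Since f''(x) = 2x - 2, we get f''(0) = -2 < 0 ⇒ local maximum; f''(2) = 2 > 0 ⇒ local minimum.
Thus f has its local minimum at x = 2, with value -10/3.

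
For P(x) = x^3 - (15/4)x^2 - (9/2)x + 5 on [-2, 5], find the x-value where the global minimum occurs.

3

Differentiating, P'(x) = 3x^2 - (15/2)x - 9/2; which vanishes at x = -1/2 and x = 3.
Candidates: P(-2) = -9; P(-1/2) = 99/16; P(3) = -61/4; P(5) = 55/4.
So the minimum is P(3) = -61/4.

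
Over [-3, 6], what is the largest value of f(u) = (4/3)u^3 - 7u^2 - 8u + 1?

f'(u) = 4u^2 - 14u - 8, which vanishes at u = -1/2 and u = 4.
Compare values at every candidate in [-3, 6]: f(-3) = -74,  f(-1/2) = 37/12,  f(4) = -173/3,  f(6) = -11.
So the maximum is f(-1/2) = 37/12.

37/12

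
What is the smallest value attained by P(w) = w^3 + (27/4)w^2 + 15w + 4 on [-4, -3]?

Differentiating, P'(w) = 3w^2 + (27/2)w + 15; which has no zeros in [-4, -3].
Evaluating at the critical points and endpoints: P(-4) = -12, P(-3) = -29/4.
The minimum over the interval is -12, attained at w = -4.

-12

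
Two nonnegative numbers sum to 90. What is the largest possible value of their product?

With x + y = 90, the product is P(x) = x(90 − x).
P'(x) = 90 − 2x = 0 gives x = 45; P'' = −2 < 0, so this is the maximum.
P = 45·45 = 2025.

2025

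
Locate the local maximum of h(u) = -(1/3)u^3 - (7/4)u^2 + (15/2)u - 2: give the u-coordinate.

Critical points: h'(u) = -u^2 - (7/2)u + 15/2 vanishes at u = -5, 3/2.
h''(u) = -2u - 7/2. h''(-5) = 13/2 > 0 ⇒ local minimum; h''(3/2) = -13/2 < 0 ⇒ local maximum.
Thus h has its local maximum at u = 3/2, with value 67/16.

3/2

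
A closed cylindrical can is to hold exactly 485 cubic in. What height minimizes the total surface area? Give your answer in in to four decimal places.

8.5156

With radius r and height h, πr²h = 485 so h = 485/(πr²), and S(r) = 2πr² + 2πrh = 2πr² + 2·485/r.
S'(r) = 4πr − 2·485/r² = 0 ⇒ r³ = 485/(2π), so r ≈ 4.2578 and h = 2r ≈ 8.5156.
S''(r) = 4π + 4·485/r³ > 0, so this is the minimum; S ≈ 341.7242.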